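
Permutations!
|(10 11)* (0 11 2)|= 4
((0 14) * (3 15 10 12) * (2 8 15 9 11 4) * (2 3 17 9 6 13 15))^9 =((0 14)(2 8)(3 6 13 15 10 12 17 9 11 4))^9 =(0 14)(2 8)(3 4 11 9 17 12 10 15 13 6)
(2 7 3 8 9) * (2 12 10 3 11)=(2 7 11)(3 8 9 12 10)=[0, 1, 7, 8, 4, 5, 6, 11, 9, 12, 3, 2, 10]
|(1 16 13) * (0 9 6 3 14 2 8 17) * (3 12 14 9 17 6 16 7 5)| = |(0 17)(1 7 5 3 9 16 13)(2 8 6 12 14)| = 70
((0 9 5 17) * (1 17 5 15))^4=((0 9 15 1 17))^4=(0 17 1 15 9)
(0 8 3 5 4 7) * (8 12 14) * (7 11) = (0 12 14 8 3 5 4 11 7) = [12, 1, 2, 5, 11, 4, 6, 0, 3, 9, 10, 7, 14, 13, 8]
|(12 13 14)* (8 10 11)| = |(8 10 11)(12 13 14)| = 3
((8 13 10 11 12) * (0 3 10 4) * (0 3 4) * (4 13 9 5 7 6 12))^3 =((0 13)(3 10 11 4)(5 7 6 12 8 9))^3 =(0 13)(3 4 11 10)(5 12)(6 9)(7 8)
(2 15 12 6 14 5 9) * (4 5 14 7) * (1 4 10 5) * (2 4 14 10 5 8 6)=(1 14 10 8 6 7 5 9 4)(2 15 12)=[0, 14, 15, 3, 1, 9, 7, 5, 6, 4, 8, 11, 2, 13, 10, 12]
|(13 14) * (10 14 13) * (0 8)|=|(0 8)(10 14)|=2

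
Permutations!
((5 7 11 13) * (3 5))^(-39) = ((3 5 7 11 13))^(-39) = (3 5 7 11 13)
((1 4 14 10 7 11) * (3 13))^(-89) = (1 4 14 10 7 11)(3 13)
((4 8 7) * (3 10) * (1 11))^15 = ((1 11)(3 10)(4 8 7))^15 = (1 11)(3 10)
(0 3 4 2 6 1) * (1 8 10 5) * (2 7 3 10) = (0 10 5 1)(2 6 8)(3 4 7) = [10, 0, 6, 4, 7, 1, 8, 3, 2, 9, 5]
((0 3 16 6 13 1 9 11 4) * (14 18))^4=(18)(0 13 4 6 11 16 9 3 1)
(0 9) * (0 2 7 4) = (0 9 2 7 4) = [9, 1, 7, 3, 0, 5, 6, 4, 8, 2]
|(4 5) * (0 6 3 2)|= |(0 6 3 2)(4 5)|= 4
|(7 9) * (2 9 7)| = 2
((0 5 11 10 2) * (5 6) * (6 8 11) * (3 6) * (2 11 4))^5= (0 8 4 2)(3 5 6)(10 11)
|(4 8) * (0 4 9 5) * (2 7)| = 10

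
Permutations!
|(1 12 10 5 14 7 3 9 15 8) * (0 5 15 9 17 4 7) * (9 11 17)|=|(0 5 14)(1 12 10 15 8)(3 9 11 17 4 7)|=30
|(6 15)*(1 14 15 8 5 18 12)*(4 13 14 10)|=11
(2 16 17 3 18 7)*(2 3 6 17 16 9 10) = [0, 1, 9, 18, 4, 5, 17, 3, 8, 10, 2, 11, 12, 13, 14, 15, 16, 6, 7] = (2 9 10)(3 18 7)(6 17)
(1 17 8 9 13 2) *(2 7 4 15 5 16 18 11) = (1 17 8 9 13 7 4 15 5 16 18 11 2) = [0, 17, 1, 3, 15, 16, 6, 4, 9, 13, 10, 2, 12, 7, 14, 5, 18, 8, 11]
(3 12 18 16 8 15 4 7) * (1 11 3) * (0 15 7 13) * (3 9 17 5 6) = (0 15 4 13)(1 11 9 17 5 6 3 12 18 16 8 7) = [15, 11, 2, 12, 13, 6, 3, 1, 7, 17, 10, 9, 18, 0, 14, 4, 8, 5, 16]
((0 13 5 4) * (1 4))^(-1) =((0 13 5 1 4))^(-1) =(0 4 1 5 13)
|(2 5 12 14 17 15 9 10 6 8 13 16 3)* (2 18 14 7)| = 44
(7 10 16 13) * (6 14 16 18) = (6 14 16 13 7 10 18) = [0, 1, 2, 3, 4, 5, 14, 10, 8, 9, 18, 11, 12, 7, 16, 15, 13, 17, 6]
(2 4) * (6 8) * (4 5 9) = (2 5 9 4)(6 8) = [0, 1, 5, 3, 2, 9, 8, 7, 6, 4]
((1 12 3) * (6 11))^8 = ((1 12 3)(6 11))^8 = (1 3 12)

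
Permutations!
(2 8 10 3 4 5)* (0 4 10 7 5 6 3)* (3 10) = (0 4 6 10)(2 8 7 5) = [4, 1, 8, 3, 6, 2, 10, 5, 7, 9, 0]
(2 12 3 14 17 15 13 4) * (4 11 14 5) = (2 12 3 5 4)(11 14 17 15 13) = [0, 1, 12, 5, 2, 4, 6, 7, 8, 9, 10, 14, 3, 11, 17, 13, 16, 15]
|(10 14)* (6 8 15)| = 6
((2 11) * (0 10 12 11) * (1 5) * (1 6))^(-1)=(0 2 11 12 10)(1 6 5)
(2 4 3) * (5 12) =(2 4 3)(5 12) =[0, 1, 4, 2, 3, 12, 6, 7, 8, 9, 10, 11, 5]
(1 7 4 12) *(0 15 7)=(0 15 7 4 12 1)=[15, 0, 2, 3, 12, 5, 6, 4, 8, 9, 10, 11, 1, 13, 14, 7]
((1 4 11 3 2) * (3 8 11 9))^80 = (11) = ((1 4 9 3 2)(8 11))^80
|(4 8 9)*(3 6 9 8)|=4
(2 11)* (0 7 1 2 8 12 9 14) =(0 7 1 2 11 8 12 9 14) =[7, 2, 11, 3, 4, 5, 6, 1, 12, 14, 10, 8, 9, 13, 0]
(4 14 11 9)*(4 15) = (4 14 11 9 15) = [0, 1, 2, 3, 14, 5, 6, 7, 8, 15, 10, 9, 12, 13, 11, 4]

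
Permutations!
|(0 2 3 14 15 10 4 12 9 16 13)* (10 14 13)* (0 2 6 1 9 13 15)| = |(0 6 1 9 16 10 4 12 13 2 3 15 14)| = 13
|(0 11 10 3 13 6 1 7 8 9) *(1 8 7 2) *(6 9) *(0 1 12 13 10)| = |(0 11)(1 2 12 13 9)(3 10)(6 8)| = 10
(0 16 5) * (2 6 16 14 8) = (0 14 8 2 6 16 5) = [14, 1, 6, 3, 4, 0, 16, 7, 2, 9, 10, 11, 12, 13, 8, 15, 5]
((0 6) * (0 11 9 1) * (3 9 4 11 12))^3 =(0 3)(1 12)(4 11)(6 9)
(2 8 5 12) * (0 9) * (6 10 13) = [9, 1, 8, 3, 4, 12, 10, 7, 5, 0, 13, 11, 2, 6] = (0 9)(2 8 5 12)(6 10 13)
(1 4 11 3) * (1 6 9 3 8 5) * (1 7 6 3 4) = (4 11 8 5 7 6 9) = [0, 1, 2, 3, 11, 7, 9, 6, 5, 4, 10, 8]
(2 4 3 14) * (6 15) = [0, 1, 4, 14, 3, 5, 15, 7, 8, 9, 10, 11, 12, 13, 2, 6] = (2 4 3 14)(6 15)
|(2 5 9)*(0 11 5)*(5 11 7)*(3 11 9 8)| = 8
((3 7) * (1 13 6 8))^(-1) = (1 8 6 13)(3 7)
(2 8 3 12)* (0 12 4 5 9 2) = (0 12)(2 8 3 4 5 9) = [12, 1, 8, 4, 5, 9, 6, 7, 3, 2, 10, 11, 0]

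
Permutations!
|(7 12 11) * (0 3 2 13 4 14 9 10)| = |(0 3 2 13 4 14 9 10)(7 12 11)| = 24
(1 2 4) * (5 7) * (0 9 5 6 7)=(0 9 5)(1 2 4)(6 7)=[9, 2, 4, 3, 1, 0, 7, 6, 8, 5]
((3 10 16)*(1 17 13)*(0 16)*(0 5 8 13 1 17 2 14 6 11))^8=(0 1 10 6 13 16 2 5 11 17 3 14 8)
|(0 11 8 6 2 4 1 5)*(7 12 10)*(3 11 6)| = |(0 6 2 4 1 5)(3 11 8)(7 12 10)| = 6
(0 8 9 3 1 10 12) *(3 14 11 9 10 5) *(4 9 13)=(0 8 10 12)(1 5 3)(4 9 14 11 13)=[8, 5, 2, 1, 9, 3, 6, 7, 10, 14, 12, 13, 0, 4, 11]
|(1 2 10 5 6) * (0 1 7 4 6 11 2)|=12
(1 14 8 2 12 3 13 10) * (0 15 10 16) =(0 15 10 1 14 8 2 12 3 13 16) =[15, 14, 12, 13, 4, 5, 6, 7, 2, 9, 1, 11, 3, 16, 8, 10, 0]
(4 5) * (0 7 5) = (0 7 5 4) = [7, 1, 2, 3, 0, 4, 6, 5]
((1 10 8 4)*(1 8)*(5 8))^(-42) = ((1 10)(4 5 8))^(-42) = (10)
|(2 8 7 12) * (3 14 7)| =|(2 8 3 14 7 12)| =6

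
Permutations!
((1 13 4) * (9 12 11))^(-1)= (1 4 13)(9 11 12)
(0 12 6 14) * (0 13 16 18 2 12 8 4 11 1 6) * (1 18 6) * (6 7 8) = (0 6 14 13 16 7 8 4 11 18 2 12) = [6, 1, 12, 3, 11, 5, 14, 8, 4, 9, 10, 18, 0, 16, 13, 15, 7, 17, 2]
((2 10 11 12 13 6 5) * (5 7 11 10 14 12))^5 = (2 7 12 5 6 14 11 13)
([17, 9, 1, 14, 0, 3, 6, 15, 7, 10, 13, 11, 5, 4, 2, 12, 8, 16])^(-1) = (0 4 13 10 9 1 2 14 3 5 12 15 7 8 16 17)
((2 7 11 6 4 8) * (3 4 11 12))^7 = ((2 7 12 3 4 8)(6 11))^7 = (2 7 12 3 4 8)(6 11)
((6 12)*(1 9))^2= (12)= ((1 9)(6 12))^2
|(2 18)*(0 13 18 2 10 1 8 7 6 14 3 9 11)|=|(0 13 18 10 1 8 7 6 14 3 9 11)|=12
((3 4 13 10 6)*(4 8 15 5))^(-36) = ((3 8 15 5 4 13 10 6))^(-36) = (3 4)(5 6)(8 13)(10 15)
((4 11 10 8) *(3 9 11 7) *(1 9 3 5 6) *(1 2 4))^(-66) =(1 8 10 11 9)(2 6 5 7 4) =((1 9 11 10 8)(2 4 7 5 6))^(-66)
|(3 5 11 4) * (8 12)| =|(3 5 11 4)(8 12)| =4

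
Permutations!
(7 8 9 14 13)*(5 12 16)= (5 12 16)(7 8 9 14 13)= [0, 1, 2, 3, 4, 12, 6, 8, 9, 14, 10, 11, 16, 7, 13, 15, 5]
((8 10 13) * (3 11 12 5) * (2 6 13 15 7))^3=((2 6 13 8 10 15 7)(3 11 12 5))^3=(2 8 7 13 15 6 10)(3 5 12 11)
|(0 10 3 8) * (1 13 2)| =12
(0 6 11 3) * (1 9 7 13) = [6, 9, 2, 0, 4, 5, 11, 13, 8, 7, 10, 3, 12, 1] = (0 6 11 3)(1 9 7 13)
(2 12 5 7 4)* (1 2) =(1 2 12 5 7 4) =[0, 2, 12, 3, 1, 7, 6, 4, 8, 9, 10, 11, 5]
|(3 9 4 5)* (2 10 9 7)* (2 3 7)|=7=|(2 10 9 4 5 7 3)|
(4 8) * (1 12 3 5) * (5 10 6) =(1 12 3 10 6 5)(4 8) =[0, 12, 2, 10, 8, 1, 5, 7, 4, 9, 6, 11, 3]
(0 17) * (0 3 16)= (0 17 3 16)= [17, 1, 2, 16, 4, 5, 6, 7, 8, 9, 10, 11, 12, 13, 14, 15, 0, 3]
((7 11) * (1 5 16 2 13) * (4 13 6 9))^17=(1 5 16 2 6 9 4 13)(7 11)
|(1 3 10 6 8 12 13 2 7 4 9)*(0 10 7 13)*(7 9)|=|(0 10 6 8 12)(1 3 9)(2 13)(4 7)|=30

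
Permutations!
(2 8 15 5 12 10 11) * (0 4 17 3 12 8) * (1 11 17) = (0 4 1 11 2)(3 12 10 17)(5 8 15) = [4, 11, 0, 12, 1, 8, 6, 7, 15, 9, 17, 2, 10, 13, 14, 5, 16, 3]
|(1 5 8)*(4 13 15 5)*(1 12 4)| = 6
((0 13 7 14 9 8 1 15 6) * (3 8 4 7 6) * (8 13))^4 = (0 3 8 13 1 6 15)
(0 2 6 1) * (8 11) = [2, 0, 6, 3, 4, 5, 1, 7, 11, 9, 10, 8] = (0 2 6 1)(8 11)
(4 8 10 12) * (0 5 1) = (0 5 1)(4 8 10 12) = [5, 0, 2, 3, 8, 1, 6, 7, 10, 9, 12, 11, 4]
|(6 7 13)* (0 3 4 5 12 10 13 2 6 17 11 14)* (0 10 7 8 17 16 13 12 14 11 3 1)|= 22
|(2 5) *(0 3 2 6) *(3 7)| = 6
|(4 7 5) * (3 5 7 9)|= 4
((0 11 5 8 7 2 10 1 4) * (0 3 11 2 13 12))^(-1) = (0 12 13 7 8 5 11 3 4 1 10 2)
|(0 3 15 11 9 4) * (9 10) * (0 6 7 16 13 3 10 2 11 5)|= |(0 10 9 4 6 7 16 13 3 15 5)(2 11)|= 22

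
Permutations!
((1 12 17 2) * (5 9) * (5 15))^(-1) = (1 2 17 12)(5 15 9)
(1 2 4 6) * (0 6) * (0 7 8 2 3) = [6, 3, 4, 0, 7, 5, 1, 8, 2] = (0 6 1 3)(2 4 7 8)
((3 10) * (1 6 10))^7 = (1 3 10 6)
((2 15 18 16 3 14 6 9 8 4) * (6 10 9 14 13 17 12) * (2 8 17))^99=((2 15 18 16 3 13)(4 8)(6 14 10 9 17 12))^99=(2 16)(3 15)(4 8)(6 9)(10 12)(13 18)(14 17)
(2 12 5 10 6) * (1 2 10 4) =[0, 2, 12, 3, 1, 4, 10, 7, 8, 9, 6, 11, 5] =(1 2 12 5 4)(6 10)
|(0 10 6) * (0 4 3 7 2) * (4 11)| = 8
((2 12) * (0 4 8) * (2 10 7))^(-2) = (0 4 8)(2 10)(7 12) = ((0 4 8)(2 12 10 7))^(-2)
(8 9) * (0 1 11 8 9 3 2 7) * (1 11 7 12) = (0 11 8 3 2 12 1 7) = [11, 7, 12, 2, 4, 5, 6, 0, 3, 9, 10, 8, 1]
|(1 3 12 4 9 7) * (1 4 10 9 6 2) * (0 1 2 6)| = 8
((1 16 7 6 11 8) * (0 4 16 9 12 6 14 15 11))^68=((0 4 16 7 14 15 11 8 1 9 12 6))^68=(0 1 14)(4 9 15)(6 8 7)(11 16 12)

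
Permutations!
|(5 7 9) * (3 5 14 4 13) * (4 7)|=|(3 5 4 13)(7 9 14)|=12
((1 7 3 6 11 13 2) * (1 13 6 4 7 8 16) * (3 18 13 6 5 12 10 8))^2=((1 3 4 7 18 13 2 6 11 5 12 10 8 16))^2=(1 4 18 2 11 12 8)(3 7 13 6 5 10 16)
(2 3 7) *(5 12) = (2 3 7)(5 12) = [0, 1, 3, 7, 4, 12, 6, 2, 8, 9, 10, 11, 5]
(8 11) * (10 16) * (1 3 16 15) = (1 3 16 10 15)(8 11) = [0, 3, 2, 16, 4, 5, 6, 7, 11, 9, 15, 8, 12, 13, 14, 1, 10]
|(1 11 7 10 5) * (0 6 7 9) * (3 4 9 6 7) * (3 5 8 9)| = 20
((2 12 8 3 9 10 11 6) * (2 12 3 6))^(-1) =(2 11 10 9 3)(6 8 12)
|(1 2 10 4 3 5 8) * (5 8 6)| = 6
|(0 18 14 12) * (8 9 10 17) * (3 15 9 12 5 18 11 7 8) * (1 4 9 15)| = 30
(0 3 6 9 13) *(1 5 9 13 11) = (0 3 6 13)(1 5 9 11) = [3, 5, 2, 6, 4, 9, 13, 7, 8, 11, 10, 1, 12, 0]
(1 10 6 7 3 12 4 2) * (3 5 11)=[0, 10, 1, 12, 2, 11, 7, 5, 8, 9, 6, 3, 4]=(1 10 6 7 5 11 3 12 4 2)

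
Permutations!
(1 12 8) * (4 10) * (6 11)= (1 12 8)(4 10)(6 11)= [0, 12, 2, 3, 10, 5, 11, 7, 1, 9, 4, 6, 8]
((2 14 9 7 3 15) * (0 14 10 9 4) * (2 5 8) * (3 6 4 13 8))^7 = (0 7 2 14 6 10 13 4 9 8)(3 15 5)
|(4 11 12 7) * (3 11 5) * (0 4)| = 7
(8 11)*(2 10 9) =[0, 1, 10, 3, 4, 5, 6, 7, 11, 2, 9, 8] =(2 10 9)(8 11)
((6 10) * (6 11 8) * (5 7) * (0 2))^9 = ((0 2)(5 7)(6 10 11 8))^9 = (0 2)(5 7)(6 10 11 8)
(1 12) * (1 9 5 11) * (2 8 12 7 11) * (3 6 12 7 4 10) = (1 4 10 3 6 12 9 5 2 8 7 11) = [0, 4, 8, 6, 10, 2, 12, 11, 7, 5, 3, 1, 9]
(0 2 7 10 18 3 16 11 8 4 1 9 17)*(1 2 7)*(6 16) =(0 7 10 18 3 6 16 11 8 4 2 1 9 17) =[7, 9, 1, 6, 2, 5, 16, 10, 4, 17, 18, 8, 12, 13, 14, 15, 11, 0, 3]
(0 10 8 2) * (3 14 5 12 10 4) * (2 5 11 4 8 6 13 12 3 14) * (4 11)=[8, 1, 0, 2, 14, 3, 13, 7, 5, 9, 6, 11, 10, 12, 4]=(0 8 5 3 2)(4 14)(6 13 12 10)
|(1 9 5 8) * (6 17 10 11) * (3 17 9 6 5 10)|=14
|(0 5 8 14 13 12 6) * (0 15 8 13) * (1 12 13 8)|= 4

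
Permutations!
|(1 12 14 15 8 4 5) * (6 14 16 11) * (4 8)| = 9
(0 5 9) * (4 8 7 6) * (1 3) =(0 5 9)(1 3)(4 8 7 6) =[5, 3, 2, 1, 8, 9, 4, 6, 7, 0]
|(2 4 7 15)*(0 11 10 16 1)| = 20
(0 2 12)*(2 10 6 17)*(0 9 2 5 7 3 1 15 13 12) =(0 10 6 17 5 7 3 1 15 13 12 9 2) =[10, 15, 0, 1, 4, 7, 17, 3, 8, 2, 6, 11, 9, 12, 14, 13, 16, 5]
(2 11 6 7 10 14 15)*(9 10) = (2 11 6 7 9 10 14 15) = [0, 1, 11, 3, 4, 5, 7, 9, 8, 10, 14, 6, 12, 13, 15, 2]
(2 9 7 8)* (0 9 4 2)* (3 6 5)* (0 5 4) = (0 9 7 8 5 3 6 4 2) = [9, 1, 0, 6, 2, 3, 4, 8, 5, 7]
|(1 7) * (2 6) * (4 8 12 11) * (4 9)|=10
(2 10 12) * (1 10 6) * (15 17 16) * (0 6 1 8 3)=[6, 10, 1, 0, 4, 5, 8, 7, 3, 9, 12, 11, 2, 13, 14, 17, 15, 16]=(0 6 8 3)(1 10 12 2)(15 17 16)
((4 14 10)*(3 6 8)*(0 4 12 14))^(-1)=(0 4)(3 8 6)(10 14 12)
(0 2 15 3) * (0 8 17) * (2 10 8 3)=(0 10 8 17)(2 15)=[10, 1, 15, 3, 4, 5, 6, 7, 17, 9, 8, 11, 12, 13, 14, 2, 16, 0]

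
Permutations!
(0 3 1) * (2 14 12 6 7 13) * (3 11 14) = (0 11 14 12 6 7 13 2 3 1) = [11, 0, 3, 1, 4, 5, 7, 13, 8, 9, 10, 14, 6, 2, 12]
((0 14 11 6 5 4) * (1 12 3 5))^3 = (0 6 3)(1 5 14)(4 11 12)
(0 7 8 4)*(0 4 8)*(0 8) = (0 7 8) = [7, 1, 2, 3, 4, 5, 6, 8, 0]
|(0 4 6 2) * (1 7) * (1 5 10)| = |(0 4 6 2)(1 7 5 10)| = 4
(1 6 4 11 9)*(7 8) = (1 6 4 11 9)(7 8) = [0, 6, 2, 3, 11, 5, 4, 8, 7, 1, 10, 9]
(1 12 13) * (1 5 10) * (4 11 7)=[0, 12, 2, 3, 11, 10, 6, 4, 8, 9, 1, 7, 13, 5]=(1 12 13 5 10)(4 11 7)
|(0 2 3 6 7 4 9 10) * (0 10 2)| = 6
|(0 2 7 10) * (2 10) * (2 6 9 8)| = 10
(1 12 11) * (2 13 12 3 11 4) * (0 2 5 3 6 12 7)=(0 2 13 7)(1 6 12 4 5 3 11)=[2, 6, 13, 11, 5, 3, 12, 0, 8, 9, 10, 1, 4, 7]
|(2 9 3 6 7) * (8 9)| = 6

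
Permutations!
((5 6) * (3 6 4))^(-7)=(3 6 5 4)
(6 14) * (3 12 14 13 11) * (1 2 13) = [0, 2, 13, 12, 4, 5, 1, 7, 8, 9, 10, 3, 14, 11, 6] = (1 2 13 11 3 12 14 6)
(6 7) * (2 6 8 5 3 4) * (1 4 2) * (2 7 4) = [0, 2, 6, 7, 1, 3, 4, 8, 5] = (1 2 6 4)(3 7 8 5)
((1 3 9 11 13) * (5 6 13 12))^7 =((1 3 9 11 12 5 6 13))^7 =(1 13 6 5 12 11 9 3)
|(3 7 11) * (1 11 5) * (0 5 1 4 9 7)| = 8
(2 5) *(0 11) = (0 11)(2 5) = [11, 1, 5, 3, 4, 2, 6, 7, 8, 9, 10, 0]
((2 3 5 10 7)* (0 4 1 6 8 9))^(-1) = (0 9 8 6 1 4)(2 7 10 5 3)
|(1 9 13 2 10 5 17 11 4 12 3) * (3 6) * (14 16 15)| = 12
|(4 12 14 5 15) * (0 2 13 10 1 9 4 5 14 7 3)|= 10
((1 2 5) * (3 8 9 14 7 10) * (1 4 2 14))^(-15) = (1 9 8 3 10 7 14)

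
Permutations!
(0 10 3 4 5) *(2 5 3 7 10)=(0 2 5)(3 4)(7 10)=[2, 1, 5, 4, 3, 0, 6, 10, 8, 9, 7]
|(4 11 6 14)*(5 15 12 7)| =|(4 11 6 14)(5 15 12 7)| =4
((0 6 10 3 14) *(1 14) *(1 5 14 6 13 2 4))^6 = (0 10 2 5 1)(3 4 14 6 13)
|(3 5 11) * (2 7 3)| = 5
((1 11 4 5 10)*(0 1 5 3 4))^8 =(0 11 1)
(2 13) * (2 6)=(2 13 6)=[0, 1, 13, 3, 4, 5, 2, 7, 8, 9, 10, 11, 12, 6]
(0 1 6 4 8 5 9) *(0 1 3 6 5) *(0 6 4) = (0 3 4 8 6)(1 5 9) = [3, 5, 2, 4, 8, 9, 0, 7, 6, 1]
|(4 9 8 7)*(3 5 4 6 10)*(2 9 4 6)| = |(2 9 8 7)(3 5 6 10)| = 4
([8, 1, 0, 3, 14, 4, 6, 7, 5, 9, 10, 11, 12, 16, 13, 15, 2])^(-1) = (0 2 16 13 14 4 5 8)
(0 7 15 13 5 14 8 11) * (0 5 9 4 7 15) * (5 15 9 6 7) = [9, 1, 2, 3, 5, 14, 7, 0, 11, 4, 10, 15, 12, 6, 8, 13] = (0 9 4 5 14 8 11 15 13 6 7)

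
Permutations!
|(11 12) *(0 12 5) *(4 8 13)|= 12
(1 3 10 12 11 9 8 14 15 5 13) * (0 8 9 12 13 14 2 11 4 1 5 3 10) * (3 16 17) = (0 8 2 11 12 4 1 10 13 5 14 15 16 17 3) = [8, 10, 11, 0, 1, 14, 6, 7, 2, 9, 13, 12, 4, 5, 15, 16, 17, 3]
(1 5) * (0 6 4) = (0 6 4)(1 5) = [6, 5, 2, 3, 0, 1, 4]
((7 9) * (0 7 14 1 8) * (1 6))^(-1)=(0 8 1 6 14 9 7)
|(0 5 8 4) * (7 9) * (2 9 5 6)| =8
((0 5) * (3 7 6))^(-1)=(0 5)(3 6 7)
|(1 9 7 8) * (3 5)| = 4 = |(1 9 7 8)(3 5)|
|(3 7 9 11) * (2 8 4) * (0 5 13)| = |(0 5 13)(2 8 4)(3 7 9 11)| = 12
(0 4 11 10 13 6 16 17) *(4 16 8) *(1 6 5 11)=(0 16 17)(1 6 8 4)(5 11 10 13)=[16, 6, 2, 3, 1, 11, 8, 7, 4, 9, 13, 10, 12, 5, 14, 15, 17, 0]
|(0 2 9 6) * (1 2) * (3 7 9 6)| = |(0 1 2 6)(3 7 9)| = 12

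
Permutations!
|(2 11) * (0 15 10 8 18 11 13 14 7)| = 10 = |(0 15 10 8 18 11 2 13 14 7)|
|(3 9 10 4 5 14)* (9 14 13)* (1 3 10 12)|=9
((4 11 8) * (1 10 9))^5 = (1 9 10)(4 8 11)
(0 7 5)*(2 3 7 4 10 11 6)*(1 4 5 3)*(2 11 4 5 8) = (0 8 2 1 5)(3 7)(4 10)(6 11) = [8, 5, 1, 7, 10, 0, 11, 3, 2, 9, 4, 6]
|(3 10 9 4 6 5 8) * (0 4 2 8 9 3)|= |(0 4 6 5 9 2 8)(3 10)|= 14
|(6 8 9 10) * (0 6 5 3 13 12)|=9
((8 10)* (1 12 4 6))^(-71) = (1 12 4 6)(8 10)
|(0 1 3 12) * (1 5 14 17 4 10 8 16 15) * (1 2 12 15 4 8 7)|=14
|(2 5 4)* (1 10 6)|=|(1 10 6)(2 5 4)|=3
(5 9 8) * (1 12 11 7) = (1 12 11 7)(5 9 8) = [0, 12, 2, 3, 4, 9, 6, 1, 5, 8, 10, 7, 11]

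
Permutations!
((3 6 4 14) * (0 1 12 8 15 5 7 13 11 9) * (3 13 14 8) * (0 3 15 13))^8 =((0 1 12 15 5 7 14)(3 6 4 8 13 11 9))^8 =(0 1 12 15 5 7 14)(3 6 4 8 13 11 9)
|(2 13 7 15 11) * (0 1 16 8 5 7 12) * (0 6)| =12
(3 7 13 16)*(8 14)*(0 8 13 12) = (0 8 14 13 16 3 7 12) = [8, 1, 2, 7, 4, 5, 6, 12, 14, 9, 10, 11, 0, 16, 13, 15, 3]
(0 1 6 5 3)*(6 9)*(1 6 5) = (0 6 1 9 5 3) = [6, 9, 2, 0, 4, 3, 1, 7, 8, 5]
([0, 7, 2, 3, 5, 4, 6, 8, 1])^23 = [0, 8, 2, 3, 5, 4, 6, 1, 7]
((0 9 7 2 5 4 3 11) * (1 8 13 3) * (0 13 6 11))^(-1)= ((0 9 7 2 5 4 1 8 6 11 13 3))^(-1)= (0 3 13 11 6 8 1 4 5 2 7 9)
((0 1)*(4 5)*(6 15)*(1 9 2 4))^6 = ((0 9 2 4 5 1)(6 15))^6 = (15)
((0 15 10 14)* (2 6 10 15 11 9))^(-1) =((15)(0 11 9 2 6 10 14))^(-1) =(15)(0 14 10 6 2 9 11)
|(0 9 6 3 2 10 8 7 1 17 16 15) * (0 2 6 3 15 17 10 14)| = 28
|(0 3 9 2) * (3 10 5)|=|(0 10 5 3 9 2)|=6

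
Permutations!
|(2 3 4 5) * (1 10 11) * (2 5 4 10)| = |(1 2 3 10 11)| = 5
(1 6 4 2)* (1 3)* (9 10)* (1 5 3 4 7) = (1 6 7)(2 4)(3 5)(9 10) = [0, 6, 4, 5, 2, 3, 7, 1, 8, 10, 9]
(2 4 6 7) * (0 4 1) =(0 4 6 7 2 1) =[4, 0, 1, 3, 6, 5, 7, 2]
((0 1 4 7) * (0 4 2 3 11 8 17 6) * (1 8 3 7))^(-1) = ((0 8 17 6)(1 2 7 4)(3 11))^(-1) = (0 6 17 8)(1 4 7 2)(3 11)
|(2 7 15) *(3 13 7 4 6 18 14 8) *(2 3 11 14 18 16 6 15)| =|(18)(2 4 15 3 13 7)(6 16)(8 11 14)| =6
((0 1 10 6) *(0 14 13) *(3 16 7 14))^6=((0 1 10 6 3 16 7 14 13))^6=(0 7 6)(1 14 3)(10 13 16)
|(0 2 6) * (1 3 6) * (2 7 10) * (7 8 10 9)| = 14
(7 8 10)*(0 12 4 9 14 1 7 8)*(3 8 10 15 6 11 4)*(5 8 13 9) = (0 12 3 13 9 14 1 7)(4 5 8 15 6 11) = [12, 7, 2, 13, 5, 8, 11, 0, 15, 14, 10, 4, 3, 9, 1, 6]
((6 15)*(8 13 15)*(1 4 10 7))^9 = ((1 4 10 7)(6 8 13 15))^9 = (1 4 10 7)(6 8 13 15)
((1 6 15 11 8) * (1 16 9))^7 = (16)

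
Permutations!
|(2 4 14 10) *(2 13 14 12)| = 3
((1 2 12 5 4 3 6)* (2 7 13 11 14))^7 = ((1 7 13 11 14 2 12 5 4 3 6))^7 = (1 5 11 6 12 13 3 2 7 4 14)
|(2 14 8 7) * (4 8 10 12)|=7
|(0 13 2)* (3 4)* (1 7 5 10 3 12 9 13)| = 11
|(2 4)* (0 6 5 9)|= 4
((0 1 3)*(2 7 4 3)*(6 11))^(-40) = (11)(0 2 4)(1 7 3)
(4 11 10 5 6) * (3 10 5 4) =[0, 1, 2, 10, 11, 6, 3, 7, 8, 9, 4, 5] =(3 10 4 11 5 6)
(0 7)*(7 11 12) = (0 11 12 7) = [11, 1, 2, 3, 4, 5, 6, 0, 8, 9, 10, 12, 7]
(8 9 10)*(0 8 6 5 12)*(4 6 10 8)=(0 4 6 5 12)(8 9)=[4, 1, 2, 3, 6, 12, 5, 7, 9, 8, 10, 11, 0]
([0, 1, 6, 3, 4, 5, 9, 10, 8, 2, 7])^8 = [0, 1, 9, 3, 4, 5, 2, 7, 8, 6, 10]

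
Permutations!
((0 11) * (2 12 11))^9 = ((0 2 12 11))^9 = (0 2 12 11)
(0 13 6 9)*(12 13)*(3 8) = [12, 1, 2, 8, 4, 5, 9, 7, 3, 0, 10, 11, 13, 6] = (0 12 13 6 9)(3 8)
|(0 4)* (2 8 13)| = |(0 4)(2 8 13)| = 6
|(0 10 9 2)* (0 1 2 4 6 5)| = 6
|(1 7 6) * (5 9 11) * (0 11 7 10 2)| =|(0 11 5 9 7 6 1 10 2)| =9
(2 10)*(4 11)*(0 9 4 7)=(0 9 4 11 7)(2 10)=[9, 1, 10, 3, 11, 5, 6, 0, 8, 4, 2, 7]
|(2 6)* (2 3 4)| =|(2 6 3 4)| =4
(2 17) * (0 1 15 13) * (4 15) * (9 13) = (0 1 4 15 9 13)(2 17) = [1, 4, 17, 3, 15, 5, 6, 7, 8, 13, 10, 11, 12, 0, 14, 9, 16, 2]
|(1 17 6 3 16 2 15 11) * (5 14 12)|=|(1 17 6 3 16 2 15 11)(5 14 12)|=24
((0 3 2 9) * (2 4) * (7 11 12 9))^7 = ((0 3 4 2 7 11 12 9))^7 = (0 9 12 11 7 2 4 3)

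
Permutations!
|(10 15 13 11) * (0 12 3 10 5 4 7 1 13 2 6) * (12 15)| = 12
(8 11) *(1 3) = [0, 3, 2, 1, 4, 5, 6, 7, 11, 9, 10, 8] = (1 3)(8 11)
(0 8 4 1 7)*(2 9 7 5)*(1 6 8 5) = [5, 1, 9, 3, 6, 2, 8, 0, 4, 7] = (0 5 2 9 7)(4 6 8)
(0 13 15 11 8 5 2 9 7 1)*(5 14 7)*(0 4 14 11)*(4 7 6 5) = (0 13 15)(1 7)(2 9 4 14 6 5)(8 11) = [13, 7, 9, 3, 14, 2, 5, 1, 11, 4, 10, 8, 12, 15, 6, 0]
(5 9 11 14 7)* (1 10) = (1 10)(5 9 11 14 7) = [0, 10, 2, 3, 4, 9, 6, 5, 8, 11, 1, 14, 12, 13, 7]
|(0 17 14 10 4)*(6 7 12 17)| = 8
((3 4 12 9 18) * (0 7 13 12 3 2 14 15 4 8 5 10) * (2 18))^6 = (18)(0 14 10 2 5 9 8 12 3 13 4 7 15)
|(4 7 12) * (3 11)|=6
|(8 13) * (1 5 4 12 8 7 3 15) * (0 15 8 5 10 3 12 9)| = |(0 15 1 10 3 8 13 7 12 5 4 9)| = 12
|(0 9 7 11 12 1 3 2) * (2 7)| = 15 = |(0 9 2)(1 3 7 11 12)|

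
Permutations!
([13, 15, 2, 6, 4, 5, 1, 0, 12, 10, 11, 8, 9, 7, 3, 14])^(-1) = [7, 6, 2, 14, 4, 5, 3, 13, 11, 12, 9, 10, 8, 0, 15, 1]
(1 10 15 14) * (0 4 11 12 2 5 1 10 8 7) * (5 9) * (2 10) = (0 4 11 12 10 15 14 2 9 5 1 8 7) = [4, 8, 9, 3, 11, 1, 6, 0, 7, 5, 15, 12, 10, 13, 2, 14]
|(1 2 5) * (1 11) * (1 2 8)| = 6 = |(1 8)(2 5 11)|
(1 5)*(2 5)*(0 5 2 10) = [5, 10, 2, 3, 4, 1, 6, 7, 8, 9, 0] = (0 5 1 10)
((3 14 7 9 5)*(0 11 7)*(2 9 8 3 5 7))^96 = (14)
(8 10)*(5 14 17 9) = [0, 1, 2, 3, 4, 14, 6, 7, 10, 5, 8, 11, 12, 13, 17, 15, 16, 9] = (5 14 17 9)(8 10)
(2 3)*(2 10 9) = (2 3 10 9) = [0, 1, 3, 10, 4, 5, 6, 7, 8, 2, 9]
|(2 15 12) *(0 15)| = |(0 15 12 2)| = 4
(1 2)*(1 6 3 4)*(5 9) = (1 2 6 3 4)(5 9) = [0, 2, 6, 4, 1, 9, 3, 7, 8, 5]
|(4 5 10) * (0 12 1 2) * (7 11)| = 12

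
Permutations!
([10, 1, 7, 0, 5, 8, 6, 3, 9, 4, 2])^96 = [10, 1, 7, 0, 4, 5, 6, 3, 8, 9, 2]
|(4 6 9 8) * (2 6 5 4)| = 4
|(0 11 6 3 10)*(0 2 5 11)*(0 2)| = |(0 2 5 11 6 3 10)| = 7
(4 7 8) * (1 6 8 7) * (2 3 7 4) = (1 6 8 2 3 7 4) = [0, 6, 3, 7, 1, 5, 8, 4, 2]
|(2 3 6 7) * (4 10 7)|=|(2 3 6 4 10 7)|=6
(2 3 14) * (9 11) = [0, 1, 3, 14, 4, 5, 6, 7, 8, 11, 10, 9, 12, 13, 2] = (2 3 14)(9 11)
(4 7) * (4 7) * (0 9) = [9, 1, 2, 3, 4, 5, 6, 7, 8, 0] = (0 9)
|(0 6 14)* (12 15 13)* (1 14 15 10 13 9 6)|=|(0 1 14)(6 15 9)(10 13 12)|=3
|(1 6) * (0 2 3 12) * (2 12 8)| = 6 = |(0 12)(1 6)(2 3 8)|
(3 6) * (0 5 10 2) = (0 5 10 2)(3 6) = [5, 1, 0, 6, 4, 10, 3, 7, 8, 9, 2]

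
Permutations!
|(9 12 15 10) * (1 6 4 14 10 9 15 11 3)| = |(1 6 4 14 10 15 9 12 11 3)| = 10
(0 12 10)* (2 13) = (0 12 10)(2 13) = [12, 1, 13, 3, 4, 5, 6, 7, 8, 9, 0, 11, 10, 2]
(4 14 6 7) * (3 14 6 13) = (3 14 13)(4 6 7) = [0, 1, 2, 14, 6, 5, 7, 4, 8, 9, 10, 11, 12, 3, 13]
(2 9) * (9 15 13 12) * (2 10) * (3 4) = (2 15 13 12 9 10)(3 4) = [0, 1, 15, 4, 3, 5, 6, 7, 8, 10, 2, 11, 9, 12, 14, 13]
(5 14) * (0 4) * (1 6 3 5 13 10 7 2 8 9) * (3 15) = (0 4)(1 6 15 3 5 14 13 10 7 2 8 9) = [4, 6, 8, 5, 0, 14, 15, 2, 9, 1, 7, 11, 12, 10, 13, 3]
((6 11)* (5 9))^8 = (11)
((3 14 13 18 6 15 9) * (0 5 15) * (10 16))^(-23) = (0 3 6 9 18 15 13 5 14)(10 16)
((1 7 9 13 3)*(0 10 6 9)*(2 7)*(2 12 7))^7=(0 12 3 9 10 7 1 13 6)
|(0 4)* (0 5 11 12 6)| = 6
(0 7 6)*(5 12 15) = (0 7 6)(5 12 15) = [7, 1, 2, 3, 4, 12, 0, 6, 8, 9, 10, 11, 15, 13, 14, 5]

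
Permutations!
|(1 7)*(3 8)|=|(1 7)(3 8)|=2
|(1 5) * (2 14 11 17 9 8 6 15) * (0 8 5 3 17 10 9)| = 13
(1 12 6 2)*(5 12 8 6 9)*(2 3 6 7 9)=[0, 8, 1, 6, 4, 12, 3, 9, 7, 5, 10, 11, 2]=(1 8 7 9 5 12 2)(3 6)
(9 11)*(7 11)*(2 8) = (2 8)(7 11 9) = [0, 1, 8, 3, 4, 5, 6, 11, 2, 7, 10, 9]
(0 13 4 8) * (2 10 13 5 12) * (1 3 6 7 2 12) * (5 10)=(0 10 13 4 8)(1 3 6 7 2 5)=[10, 3, 5, 6, 8, 1, 7, 2, 0, 9, 13, 11, 12, 4]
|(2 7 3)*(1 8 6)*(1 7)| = |(1 8 6 7 3 2)| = 6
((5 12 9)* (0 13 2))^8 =((0 13 2)(5 12 9))^8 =(0 2 13)(5 9 12)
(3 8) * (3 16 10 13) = [0, 1, 2, 8, 4, 5, 6, 7, 16, 9, 13, 11, 12, 3, 14, 15, 10] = (3 8 16 10 13)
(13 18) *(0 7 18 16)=(0 7 18 13 16)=[7, 1, 2, 3, 4, 5, 6, 18, 8, 9, 10, 11, 12, 16, 14, 15, 0, 17, 13]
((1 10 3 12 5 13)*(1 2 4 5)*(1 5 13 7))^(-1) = ((1 10 3 12 5 7)(2 4 13))^(-1) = (1 7 5 12 3 10)(2 13 4)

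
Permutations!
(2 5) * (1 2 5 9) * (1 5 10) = (1 2 9 5 10) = [0, 2, 9, 3, 4, 10, 6, 7, 8, 5, 1]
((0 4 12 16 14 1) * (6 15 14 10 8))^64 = ((0 4 12 16 10 8 6 15 14 1))^64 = (0 10 14 12 6)(1 16 15 4 8)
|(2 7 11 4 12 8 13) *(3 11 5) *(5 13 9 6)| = 24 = |(2 7 13)(3 11 4 12 8 9 6 5)|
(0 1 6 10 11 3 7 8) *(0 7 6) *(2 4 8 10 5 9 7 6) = [1, 0, 4, 2, 8, 9, 5, 10, 6, 7, 11, 3] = (0 1)(2 4 8 6 5 9 7 10 11 3)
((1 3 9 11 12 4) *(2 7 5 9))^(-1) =((1 3 2 7 5 9 11 12 4))^(-1) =(1 4 12 11 9 5 7 2 3)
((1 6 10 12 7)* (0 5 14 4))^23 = (0 4 14 5)(1 12 6 7 10)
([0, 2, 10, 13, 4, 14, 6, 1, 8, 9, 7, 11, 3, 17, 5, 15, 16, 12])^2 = (1 10)(2 7)(3 17)(12 13)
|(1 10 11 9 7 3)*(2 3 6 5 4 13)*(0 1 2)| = |(0 1 10 11 9 7 6 5 4 13)(2 3)| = 10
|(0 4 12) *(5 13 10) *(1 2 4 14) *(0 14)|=|(1 2 4 12 14)(5 13 10)|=15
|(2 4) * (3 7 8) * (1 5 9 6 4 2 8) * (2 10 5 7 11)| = 18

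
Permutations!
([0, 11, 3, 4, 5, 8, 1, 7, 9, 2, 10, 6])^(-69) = (11)(2 5)(3 8)(4 9)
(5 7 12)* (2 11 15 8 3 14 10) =(2 11 15 8 3 14 10)(5 7 12) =[0, 1, 11, 14, 4, 7, 6, 12, 3, 9, 2, 15, 5, 13, 10, 8]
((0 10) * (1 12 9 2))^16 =((0 10)(1 12 9 2))^16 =(12)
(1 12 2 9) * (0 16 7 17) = (0 16 7 17)(1 12 2 9) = [16, 12, 9, 3, 4, 5, 6, 17, 8, 1, 10, 11, 2, 13, 14, 15, 7, 0]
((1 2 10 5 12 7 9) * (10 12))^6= ((1 2 12 7 9)(5 10))^6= (1 2 12 7 9)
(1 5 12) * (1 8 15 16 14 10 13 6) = [0, 5, 2, 3, 4, 12, 1, 7, 15, 9, 13, 11, 8, 6, 10, 16, 14] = (1 5 12 8 15 16 14 10 13 6)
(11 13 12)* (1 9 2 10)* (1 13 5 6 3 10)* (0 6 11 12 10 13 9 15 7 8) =(0 6 3 13 10 9 2 1 15 7 8)(5 11) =[6, 15, 1, 13, 4, 11, 3, 8, 0, 2, 9, 5, 12, 10, 14, 7]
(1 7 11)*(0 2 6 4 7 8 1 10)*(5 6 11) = (0 2 11 10)(1 8)(4 7 5 6) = [2, 8, 11, 3, 7, 6, 4, 5, 1, 9, 0, 10]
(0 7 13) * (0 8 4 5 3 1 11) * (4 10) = (0 7 13 8 10 4 5 3 1 11) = [7, 11, 2, 1, 5, 3, 6, 13, 10, 9, 4, 0, 12, 8]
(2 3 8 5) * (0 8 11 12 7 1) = (0 8 5 2 3 11 12 7 1) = [8, 0, 3, 11, 4, 2, 6, 1, 5, 9, 10, 12, 7]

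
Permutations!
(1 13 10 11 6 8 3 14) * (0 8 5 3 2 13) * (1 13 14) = (0 8 2 14 13 10 11 6 5 3 1) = [8, 0, 14, 1, 4, 3, 5, 7, 2, 9, 11, 6, 12, 10, 13]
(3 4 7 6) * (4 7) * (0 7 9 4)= (0 7 6 3 9 4)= [7, 1, 2, 9, 0, 5, 3, 6, 8, 4]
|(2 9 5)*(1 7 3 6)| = |(1 7 3 6)(2 9 5)| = 12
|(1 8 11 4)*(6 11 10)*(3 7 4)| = 8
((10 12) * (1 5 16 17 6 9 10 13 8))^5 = (1 9)(5 10)(6 8)(12 16)(13 17)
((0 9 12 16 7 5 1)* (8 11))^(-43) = ((0 9 12 16 7 5 1)(8 11))^(-43) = (0 1 5 7 16 12 9)(8 11)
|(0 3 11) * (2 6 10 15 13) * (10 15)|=|(0 3 11)(2 6 15 13)|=12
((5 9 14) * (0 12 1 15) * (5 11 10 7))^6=(0 1)(12 15)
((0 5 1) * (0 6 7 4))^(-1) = ((0 5 1 6 7 4))^(-1) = (0 4 7 6 1 5)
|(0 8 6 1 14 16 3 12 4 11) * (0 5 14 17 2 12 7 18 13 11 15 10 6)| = |(0 8)(1 17 2 12 4 15 10 6)(3 7 18 13 11 5 14 16)| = 8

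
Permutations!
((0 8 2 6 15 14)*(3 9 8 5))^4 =(0 8 14 9 15 3 6 5 2)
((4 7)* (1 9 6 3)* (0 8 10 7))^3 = ((0 8 10 7 4)(1 9 6 3))^3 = (0 7 8 4 10)(1 3 6 9)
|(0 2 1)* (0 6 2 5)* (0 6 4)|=|(0 5 6 2 1 4)|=6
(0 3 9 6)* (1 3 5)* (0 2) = (0 5 1 3 9 6 2) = [5, 3, 0, 9, 4, 1, 2, 7, 8, 6]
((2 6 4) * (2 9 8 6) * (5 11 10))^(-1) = ((4 9 8 6)(5 11 10))^(-1) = (4 6 8 9)(5 10 11)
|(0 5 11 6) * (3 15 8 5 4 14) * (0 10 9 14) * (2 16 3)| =22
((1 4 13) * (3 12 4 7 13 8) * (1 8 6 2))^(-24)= (1 8 4)(2 13 12)(3 6 7)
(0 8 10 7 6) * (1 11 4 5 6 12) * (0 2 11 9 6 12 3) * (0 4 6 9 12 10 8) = (1 12)(2 11 6)(3 4 5 10 7) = [0, 12, 11, 4, 5, 10, 2, 3, 8, 9, 7, 6, 1]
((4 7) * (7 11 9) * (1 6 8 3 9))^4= (1 9)(3 11)(4 8)(6 7)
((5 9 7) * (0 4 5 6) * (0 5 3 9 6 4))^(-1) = (3 4 7 9)(5 6)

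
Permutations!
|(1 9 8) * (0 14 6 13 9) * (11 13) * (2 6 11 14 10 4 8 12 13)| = |(0 10 4 8 1)(2 6 14 11)(9 12 13)| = 60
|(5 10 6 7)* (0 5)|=5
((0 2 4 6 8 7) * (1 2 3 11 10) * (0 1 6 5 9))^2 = ((0 3 11 10 6 8 7 1 2 4 5 9))^2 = (0 11 6 7 2 5)(1 4 9 3 10 8)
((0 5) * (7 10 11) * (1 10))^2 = (1 11)(7 10)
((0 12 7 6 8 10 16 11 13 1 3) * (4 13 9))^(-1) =((0 12 7 6 8 10 16 11 9 4 13 1 3))^(-1) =(0 3 1 13 4 9 11 16 10 8 6 7 12)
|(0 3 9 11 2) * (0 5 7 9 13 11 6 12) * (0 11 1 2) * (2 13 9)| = 6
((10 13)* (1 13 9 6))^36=(1 13 10 9 6)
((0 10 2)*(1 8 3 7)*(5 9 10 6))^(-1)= (0 2 10 9 5 6)(1 7 3 8)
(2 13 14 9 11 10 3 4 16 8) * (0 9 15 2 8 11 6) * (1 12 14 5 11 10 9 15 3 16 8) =(0 15 2 13 5 11 9 6)(1 12 14 3 4 8)(10 16) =[15, 12, 13, 4, 8, 11, 0, 7, 1, 6, 16, 9, 14, 5, 3, 2, 10]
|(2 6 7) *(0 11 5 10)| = 12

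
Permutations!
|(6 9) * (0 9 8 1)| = 5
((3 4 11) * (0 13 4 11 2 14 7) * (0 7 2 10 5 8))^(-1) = ((0 13 4 10 5 8)(2 14)(3 11))^(-1) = (0 8 5 10 4 13)(2 14)(3 11)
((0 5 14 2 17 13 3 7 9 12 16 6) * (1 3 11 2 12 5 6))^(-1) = ((0 6)(1 3 7 9 5 14 12 16)(2 17 13 11))^(-1) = (0 6)(1 16 12 14 5 9 7 3)(2 11 13 17)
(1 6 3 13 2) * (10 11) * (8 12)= [0, 6, 1, 13, 4, 5, 3, 7, 12, 9, 11, 10, 8, 2]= (1 6 3 13 2)(8 12)(10 11)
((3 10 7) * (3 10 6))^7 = ((3 6)(7 10))^7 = (3 6)(7 10)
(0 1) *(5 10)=(0 1)(5 10)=[1, 0, 2, 3, 4, 10, 6, 7, 8, 9, 5]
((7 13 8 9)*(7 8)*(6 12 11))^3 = (7 13)(8 9)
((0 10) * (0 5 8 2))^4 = (0 2 8 5 10)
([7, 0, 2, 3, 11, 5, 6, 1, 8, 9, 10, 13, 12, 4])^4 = (0 7 1)(4 11 13)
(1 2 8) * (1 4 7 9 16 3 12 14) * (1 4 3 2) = (2 8 3 12 14 4 7 9 16) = [0, 1, 8, 12, 7, 5, 6, 9, 3, 16, 10, 11, 14, 13, 4, 15, 2]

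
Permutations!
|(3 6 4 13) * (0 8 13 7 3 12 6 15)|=|(0 8 13 12 6 4 7 3 15)|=9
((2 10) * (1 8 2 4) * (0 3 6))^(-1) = ((0 3 6)(1 8 2 10 4))^(-1) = (0 6 3)(1 4 10 2 8)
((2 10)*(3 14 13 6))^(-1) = (2 10)(3 6 13 14)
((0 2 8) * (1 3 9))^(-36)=((0 2 8)(1 3 9))^(-36)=(9)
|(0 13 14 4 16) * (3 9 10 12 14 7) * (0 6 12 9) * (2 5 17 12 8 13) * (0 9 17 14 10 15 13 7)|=39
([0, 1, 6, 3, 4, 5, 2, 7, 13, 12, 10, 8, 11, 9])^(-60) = (13)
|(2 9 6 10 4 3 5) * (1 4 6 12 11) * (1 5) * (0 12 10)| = |(0 12 11 5 2 9 10 6)(1 4 3)| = 24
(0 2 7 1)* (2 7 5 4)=(0 7 1)(2 5 4)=[7, 0, 5, 3, 2, 4, 6, 1]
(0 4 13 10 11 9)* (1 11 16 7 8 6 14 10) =(0 4 13 1 11 9)(6 14 10 16 7 8) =[4, 11, 2, 3, 13, 5, 14, 8, 6, 0, 16, 9, 12, 1, 10, 15, 7]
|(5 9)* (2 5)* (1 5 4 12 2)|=|(1 5 9)(2 4 12)|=3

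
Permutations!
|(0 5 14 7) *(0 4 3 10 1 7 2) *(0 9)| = |(0 5 14 2 9)(1 7 4 3 10)| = 5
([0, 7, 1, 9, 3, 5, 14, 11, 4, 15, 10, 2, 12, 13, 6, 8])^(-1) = [0, 2, 11, 4, 8, 5, 14, 1, 15, 3, 10, 7, 12, 13, 6, 9]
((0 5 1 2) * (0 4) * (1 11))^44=(0 11 2)(1 4 5)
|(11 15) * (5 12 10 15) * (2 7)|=|(2 7)(5 12 10 15 11)|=10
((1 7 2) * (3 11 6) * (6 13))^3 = ((1 7 2)(3 11 13 6))^3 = (3 6 13 11)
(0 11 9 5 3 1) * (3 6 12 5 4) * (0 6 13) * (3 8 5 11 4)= (0 4 8 5 13)(1 6 12 11 9 3)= [4, 6, 2, 1, 8, 13, 12, 7, 5, 3, 10, 9, 11, 0]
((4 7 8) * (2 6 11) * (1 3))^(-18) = ((1 3)(2 6 11)(4 7 8))^(-18) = (11)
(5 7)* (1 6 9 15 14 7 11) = (1 6 9 15 14 7 5 11) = [0, 6, 2, 3, 4, 11, 9, 5, 8, 15, 10, 1, 12, 13, 7, 14]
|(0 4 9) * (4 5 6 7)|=6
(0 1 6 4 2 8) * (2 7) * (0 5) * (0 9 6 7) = (0 1 7 2 8 5 9 6 4) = [1, 7, 8, 3, 0, 9, 4, 2, 5, 6]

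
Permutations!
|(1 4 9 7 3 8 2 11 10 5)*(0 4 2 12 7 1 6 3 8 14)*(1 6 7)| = |(0 4 9 6 3 14)(1 2 11 10 5 7 8 12)| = 24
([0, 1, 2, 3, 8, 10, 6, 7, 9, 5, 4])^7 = (4 9 10 8 5)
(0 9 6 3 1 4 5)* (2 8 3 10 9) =(0 2 8 3 1 4 5)(6 10 9) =[2, 4, 8, 1, 5, 0, 10, 7, 3, 6, 9]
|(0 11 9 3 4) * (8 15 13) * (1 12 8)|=|(0 11 9 3 4)(1 12 8 15 13)|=5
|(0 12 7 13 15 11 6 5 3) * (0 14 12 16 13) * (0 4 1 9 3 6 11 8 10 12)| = 26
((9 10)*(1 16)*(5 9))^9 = (1 16)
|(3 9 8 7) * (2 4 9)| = |(2 4 9 8 7 3)| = 6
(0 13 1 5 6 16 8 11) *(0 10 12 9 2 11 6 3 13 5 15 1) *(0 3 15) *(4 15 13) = (0 5 13 3 4 15 1)(2 11 10 12 9)(6 16 8) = [5, 0, 11, 4, 15, 13, 16, 7, 6, 2, 12, 10, 9, 3, 14, 1, 8]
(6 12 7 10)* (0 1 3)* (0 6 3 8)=(0 1 8)(3 6 12 7 10)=[1, 8, 2, 6, 4, 5, 12, 10, 0, 9, 3, 11, 7]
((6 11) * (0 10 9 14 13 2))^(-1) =((0 10 9 14 13 2)(6 11))^(-1) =(0 2 13 14 9 10)(6 11)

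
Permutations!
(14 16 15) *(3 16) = (3 16 15 14) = [0, 1, 2, 16, 4, 5, 6, 7, 8, 9, 10, 11, 12, 13, 3, 14, 15]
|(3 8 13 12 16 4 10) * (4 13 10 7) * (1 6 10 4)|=|(1 6 10 3 8 4 7)(12 16 13)|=21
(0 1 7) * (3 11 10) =[1, 7, 2, 11, 4, 5, 6, 0, 8, 9, 3, 10] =(0 1 7)(3 11 10)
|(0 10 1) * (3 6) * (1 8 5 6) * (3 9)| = 8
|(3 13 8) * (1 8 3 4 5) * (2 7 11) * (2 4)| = 14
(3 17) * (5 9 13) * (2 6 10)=(2 6 10)(3 17)(5 9 13)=[0, 1, 6, 17, 4, 9, 10, 7, 8, 13, 2, 11, 12, 5, 14, 15, 16, 3]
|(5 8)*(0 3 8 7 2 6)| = |(0 3 8 5 7 2 6)| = 7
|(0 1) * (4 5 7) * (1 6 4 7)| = |(7)(0 6 4 5 1)| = 5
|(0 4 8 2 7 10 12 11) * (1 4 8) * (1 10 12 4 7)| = 14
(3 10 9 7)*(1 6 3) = [0, 6, 2, 10, 4, 5, 3, 1, 8, 7, 9] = (1 6 3 10 9 7)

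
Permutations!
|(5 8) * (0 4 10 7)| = 4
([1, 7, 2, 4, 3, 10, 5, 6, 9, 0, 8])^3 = [6, 5, 2, 4, 3, 9, 8, 10, 1, 7, 0]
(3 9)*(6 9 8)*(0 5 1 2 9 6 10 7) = (0 5 1 2 9 3 8 10 7) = [5, 2, 9, 8, 4, 1, 6, 0, 10, 3, 7]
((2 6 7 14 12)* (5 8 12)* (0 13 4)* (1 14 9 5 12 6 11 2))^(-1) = (0 4 13)(1 12 14)(2 11)(5 9 7 6 8)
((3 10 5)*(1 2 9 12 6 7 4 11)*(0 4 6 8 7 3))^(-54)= ((0 4 11 1 2 9 12 8 7 6 3 10 5))^(-54)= (0 10 6 8 9 1 4 5 3 7 12 2 11)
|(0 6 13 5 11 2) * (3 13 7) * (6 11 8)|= 6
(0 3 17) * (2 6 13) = (0 3 17)(2 6 13) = [3, 1, 6, 17, 4, 5, 13, 7, 8, 9, 10, 11, 12, 2, 14, 15, 16, 0]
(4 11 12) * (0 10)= (0 10)(4 11 12)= [10, 1, 2, 3, 11, 5, 6, 7, 8, 9, 0, 12, 4]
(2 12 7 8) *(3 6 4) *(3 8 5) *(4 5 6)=(2 12 7 6 5 3 4 8)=[0, 1, 12, 4, 8, 3, 5, 6, 2, 9, 10, 11, 7]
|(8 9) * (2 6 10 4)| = 4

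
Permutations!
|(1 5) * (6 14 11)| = |(1 5)(6 14 11)| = 6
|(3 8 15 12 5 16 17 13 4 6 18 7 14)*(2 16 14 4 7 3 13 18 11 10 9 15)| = |(2 16 17 18 3 8)(4 6 11 10 9 15 12 5 14 13 7)| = 66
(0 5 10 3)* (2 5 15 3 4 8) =(0 15 3)(2 5 10 4 8) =[15, 1, 5, 0, 8, 10, 6, 7, 2, 9, 4, 11, 12, 13, 14, 3]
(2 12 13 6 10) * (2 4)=(2 12 13 6 10 4)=[0, 1, 12, 3, 2, 5, 10, 7, 8, 9, 4, 11, 13, 6]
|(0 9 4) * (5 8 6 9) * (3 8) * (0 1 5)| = 7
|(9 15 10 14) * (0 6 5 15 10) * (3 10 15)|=8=|(0 6 5 3 10 14 9 15)|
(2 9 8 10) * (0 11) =(0 11)(2 9 8 10) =[11, 1, 9, 3, 4, 5, 6, 7, 10, 8, 2, 0]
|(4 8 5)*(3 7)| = |(3 7)(4 8 5)| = 6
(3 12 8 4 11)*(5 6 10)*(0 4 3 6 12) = (0 4 11 6 10 5 12 8 3) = [4, 1, 2, 0, 11, 12, 10, 7, 3, 9, 5, 6, 8]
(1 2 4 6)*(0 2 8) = [2, 8, 4, 3, 6, 5, 1, 7, 0] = (0 2 4 6 1 8)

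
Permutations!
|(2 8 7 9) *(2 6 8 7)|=|(2 7 9 6 8)|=5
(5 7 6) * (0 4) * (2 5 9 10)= [4, 1, 5, 3, 0, 7, 9, 6, 8, 10, 2]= (0 4)(2 5 7 6 9 10)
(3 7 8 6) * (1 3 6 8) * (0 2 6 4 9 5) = (0 2 6 4 9 5)(1 3 7) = [2, 3, 6, 7, 9, 0, 4, 1, 8, 5]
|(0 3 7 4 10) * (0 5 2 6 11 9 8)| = 11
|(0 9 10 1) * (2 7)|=4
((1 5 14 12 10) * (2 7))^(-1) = (1 10 12 14 5)(2 7)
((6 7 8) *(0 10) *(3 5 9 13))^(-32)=(13)(6 7 8)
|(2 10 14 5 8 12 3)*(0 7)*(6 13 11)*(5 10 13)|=8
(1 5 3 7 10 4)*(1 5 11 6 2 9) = (1 11 6 2 9)(3 7 10 4 5) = [0, 11, 9, 7, 5, 3, 2, 10, 8, 1, 4, 6]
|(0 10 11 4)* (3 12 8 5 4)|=8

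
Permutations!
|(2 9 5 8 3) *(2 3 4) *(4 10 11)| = 7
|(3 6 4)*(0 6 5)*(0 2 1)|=7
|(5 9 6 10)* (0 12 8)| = 12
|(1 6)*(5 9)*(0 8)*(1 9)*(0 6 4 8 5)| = 7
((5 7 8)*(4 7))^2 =((4 7 8 5))^2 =(4 8)(5 7)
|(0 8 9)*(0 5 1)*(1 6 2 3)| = |(0 8 9 5 6 2 3 1)| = 8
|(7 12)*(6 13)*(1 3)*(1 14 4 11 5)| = 6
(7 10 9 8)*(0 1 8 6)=(0 1 8 7 10 9 6)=[1, 8, 2, 3, 4, 5, 0, 10, 7, 6, 9]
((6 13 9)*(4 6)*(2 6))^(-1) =(2 4 9 13 6) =((2 6 13 9 4))^(-1)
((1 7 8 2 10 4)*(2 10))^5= ((1 7 8 10 4))^5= (10)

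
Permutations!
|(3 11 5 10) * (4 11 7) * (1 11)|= 7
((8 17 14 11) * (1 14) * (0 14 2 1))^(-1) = ((0 14 11 8 17)(1 2))^(-1) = (0 17 8 11 14)(1 2)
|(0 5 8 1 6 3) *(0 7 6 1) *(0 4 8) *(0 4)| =12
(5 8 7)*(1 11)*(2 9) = [0, 11, 9, 3, 4, 8, 6, 5, 7, 2, 10, 1] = (1 11)(2 9)(5 8 7)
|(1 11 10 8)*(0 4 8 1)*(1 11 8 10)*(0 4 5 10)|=7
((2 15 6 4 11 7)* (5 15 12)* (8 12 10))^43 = (2 12 6 7 8 15 11 10 5 4)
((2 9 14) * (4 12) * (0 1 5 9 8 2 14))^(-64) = (14)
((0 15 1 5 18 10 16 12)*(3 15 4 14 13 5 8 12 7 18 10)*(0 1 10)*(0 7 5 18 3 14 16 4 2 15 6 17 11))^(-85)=(0 11 17 6 3 7 5 16 4 10 15 2)(1 12 8)(13 14 18)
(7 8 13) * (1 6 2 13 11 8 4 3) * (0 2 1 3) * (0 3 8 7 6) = (0 2 13 6 1)(3 8 11 7 4) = [2, 0, 13, 8, 3, 5, 1, 4, 11, 9, 10, 7, 12, 6]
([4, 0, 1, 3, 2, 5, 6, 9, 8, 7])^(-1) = (0 1 2 4)(7 9)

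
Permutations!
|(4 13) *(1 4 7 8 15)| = |(1 4 13 7 8 15)| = 6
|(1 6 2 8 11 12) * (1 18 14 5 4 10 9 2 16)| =30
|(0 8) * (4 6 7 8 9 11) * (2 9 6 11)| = 4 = |(0 6 7 8)(2 9)(4 11)|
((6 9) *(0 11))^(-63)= (0 11)(6 9)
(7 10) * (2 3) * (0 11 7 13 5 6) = (0 11 7 10 13 5 6)(2 3) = [11, 1, 3, 2, 4, 6, 0, 10, 8, 9, 13, 7, 12, 5]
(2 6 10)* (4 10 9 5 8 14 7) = (2 6 9 5 8 14 7 4 10) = [0, 1, 6, 3, 10, 8, 9, 4, 14, 5, 2, 11, 12, 13, 7]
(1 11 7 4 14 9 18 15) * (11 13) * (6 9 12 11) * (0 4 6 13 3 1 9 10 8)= (0 4 14 12 11 7 6 10 8)(1 3)(9 18 15)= [4, 3, 2, 1, 14, 5, 10, 6, 0, 18, 8, 7, 11, 13, 12, 9, 16, 17, 15]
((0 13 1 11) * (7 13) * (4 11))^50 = (0 13 4)(1 11 7)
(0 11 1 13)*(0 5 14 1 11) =[0, 13, 2, 3, 4, 14, 6, 7, 8, 9, 10, 11, 12, 5, 1] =(1 13 5 14)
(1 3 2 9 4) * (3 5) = [0, 5, 9, 2, 1, 3, 6, 7, 8, 4] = (1 5 3 2 9 4)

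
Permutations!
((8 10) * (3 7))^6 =((3 7)(8 10))^6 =(10)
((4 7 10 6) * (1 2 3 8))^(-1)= ((1 2 3 8)(4 7 10 6))^(-1)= (1 8 3 2)(4 6 10 7)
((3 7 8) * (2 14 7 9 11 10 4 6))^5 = ((2 14 7 8 3 9 11 10 4 6))^5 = (2 9)(3 6)(4 8)(7 10)(11 14)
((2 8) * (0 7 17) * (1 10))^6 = ((0 7 17)(1 10)(2 8))^6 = (17)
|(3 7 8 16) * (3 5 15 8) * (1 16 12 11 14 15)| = 30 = |(1 16 5)(3 7)(8 12 11 14 15)|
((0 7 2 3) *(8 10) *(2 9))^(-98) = (10)(0 9 3 7 2)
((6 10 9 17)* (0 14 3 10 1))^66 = (0 3 9 6)(1 14 10 17)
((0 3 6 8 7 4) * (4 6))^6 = (8)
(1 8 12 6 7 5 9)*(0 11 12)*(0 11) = [0, 8, 2, 3, 4, 9, 7, 5, 11, 1, 10, 12, 6] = (1 8 11 12 6 7 5 9)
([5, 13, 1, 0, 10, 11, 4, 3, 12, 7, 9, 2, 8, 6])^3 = [2, 4, 6, 11, 7, 1, 9, 5, 12, 0, 3, 13, 8, 10]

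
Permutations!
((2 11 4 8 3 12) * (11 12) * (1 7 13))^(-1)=(1 13 7)(2 12)(3 8 4 11)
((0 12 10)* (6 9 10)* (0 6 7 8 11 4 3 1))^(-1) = ((0 12 7 8 11 4 3 1)(6 9 10))^(-1) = (0 1 3 4 11 8 7 12)(6 10 9)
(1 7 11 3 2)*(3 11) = (11)(1 7 3 2) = [0, 7, 1, 2, 4, 5, 6, 3, 8, 9, 10, 11]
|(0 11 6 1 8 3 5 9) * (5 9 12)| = |(0 11 6 1 8 3 9)(5 12)| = 14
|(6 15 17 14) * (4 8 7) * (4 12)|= |(4 8 7 12)(6 15 17 14)|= 4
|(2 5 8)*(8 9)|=4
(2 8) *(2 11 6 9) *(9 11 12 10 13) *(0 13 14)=(0 13 9 2 8 12 10 14)(6 11)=[13, 1, 8, 3, 4, 5, 11, 7, 12, 2, 14, 6, 10, 9, 0]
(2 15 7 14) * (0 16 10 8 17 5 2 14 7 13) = [16, 1, 15, 3, 4, 2, 6, 7, 17, 9, 8, 11, 12, 0, 14, 13, 10, 5] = (0 16 10 8 17 5 2 15 13)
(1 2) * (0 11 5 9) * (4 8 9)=(0 11 5 4 8 9)(1 2)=[11, 2, 1, 3, 8, 4, 6, 7, 9, 0, 10, 5]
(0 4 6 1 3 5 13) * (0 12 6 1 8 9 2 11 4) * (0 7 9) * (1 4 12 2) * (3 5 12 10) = (0 7 9 1 5 13 2 11 10 3 12 6 8) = [7, 5, 11, 12, 4, 13, 8, 9, 0, 1, 3, 10, 6, 2]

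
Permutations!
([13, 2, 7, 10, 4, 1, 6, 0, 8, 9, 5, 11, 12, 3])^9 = (0 13 3 10 5 1 2 7)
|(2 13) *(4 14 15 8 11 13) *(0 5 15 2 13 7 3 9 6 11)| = 60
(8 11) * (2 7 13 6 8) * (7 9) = [0, 1, 9, 3, 4, 5, 8, 13, 11, 7, 10, 2, 12, 6] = (2 9 7 13 6 8 11)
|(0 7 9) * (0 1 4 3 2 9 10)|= 15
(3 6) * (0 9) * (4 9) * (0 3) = (0 4 9 3 6) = [4, 1, 2, 6, 9, 5, 0, 7, 8, 3]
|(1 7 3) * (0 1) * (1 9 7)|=4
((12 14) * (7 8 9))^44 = ((7 8 9)(12 14))^44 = (14)(7 9 8)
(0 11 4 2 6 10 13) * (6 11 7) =(0 7 6 10 13)(2 11 4) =[7, 1, 11, 3, 2, 5, 10, 6, 8, 9, 13, 4, 12, 0]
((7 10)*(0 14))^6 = ((0 14)(7 10))^6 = (14)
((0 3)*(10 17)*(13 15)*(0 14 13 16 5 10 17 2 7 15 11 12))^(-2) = (17)(0 11 14)(2 5 15)(3 12 13)(7 10 16) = ((17)(0 3 14 13 11 12)(2 7 15 16 5 10))^(-2)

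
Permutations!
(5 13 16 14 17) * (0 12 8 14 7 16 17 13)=[12, 1, 2, 3, 4, 0, 6, 16, 14, 9, 10, 11, 8, 17, 13, 15, 7, 5]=(0 12 8 14 13 17 5)(7 16)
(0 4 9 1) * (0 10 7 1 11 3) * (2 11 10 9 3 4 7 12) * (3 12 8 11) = (0 7 1 9 10 8 11 4 12 2 3) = [7, 9, 3, 0, 12, 5, 6, 1, 11, 10, 8, 4, 2]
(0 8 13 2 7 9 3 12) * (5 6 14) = (0 8 13 2 7 9 3 12)(5 6 14) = [8, 1, 7, 12, 4, 6, 14, 9, 13, 3, 10, 11, 0, 2, 5]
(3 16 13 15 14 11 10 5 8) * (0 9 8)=(0 9 8 3 16 13 15 14 11 10 5)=[9, 1, 2, 16, 4, 0, 6, 7, 3, 8, 5, 10, 12, 15, 11, 14, 13]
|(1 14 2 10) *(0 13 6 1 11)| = |(0 13 6 1 14 2 10 11)| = 8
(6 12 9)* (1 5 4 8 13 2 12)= [0, 5, 12, 3, 8, 4, 1, 7, 13, 6, 10, 11, 9, 2]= (1 5 4 8 13 2 12 9 6)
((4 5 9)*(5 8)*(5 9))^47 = (4 9 8)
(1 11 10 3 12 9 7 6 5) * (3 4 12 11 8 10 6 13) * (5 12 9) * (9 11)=(1 8 10 4 11 6 12 5)(3 9 7 13)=[0, 8, 2, 9, 11, 1, 12, 13, 10, 7, 4, 6, 5, 3]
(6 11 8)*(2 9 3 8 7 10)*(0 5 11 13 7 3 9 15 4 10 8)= (0 5 11 3)(2 15 4 10)(6 13 7 8)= [5, 1, 15, 0, 10, 11, 13, 8, 6, 9, 2, 3, 12, 7, 14, 4]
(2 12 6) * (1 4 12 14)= (1 4 12 6 2 14)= [0, 4, 14, 3, 12, 5, 2, 7, 8, 9, 10, 11, 6, 13, 1]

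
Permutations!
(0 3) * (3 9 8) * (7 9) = (0 7 9 8 3) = [7, 1, 2, 0, 4, 5, 6, 9, 3, 8]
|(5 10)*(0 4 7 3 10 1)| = |(0 4 7 3 10 5 1)| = 7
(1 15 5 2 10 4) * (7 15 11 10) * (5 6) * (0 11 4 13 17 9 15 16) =(0 11 10 13 17 9 15 6 5 2 7 16)(1 4) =[11, 4, 7, 3, 1, 2, 5, 16, 8, 15, 13, 10, 12, 17, 14, 6, 0, 9]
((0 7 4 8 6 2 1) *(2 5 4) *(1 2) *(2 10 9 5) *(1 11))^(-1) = ((0 7 11 1)(2 10 9 5 4 8 6))^(-1) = (0 1 11 7)(2 6 8 4 5 9 10)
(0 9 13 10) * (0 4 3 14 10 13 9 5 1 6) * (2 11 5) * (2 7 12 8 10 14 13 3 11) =(14)(0 7 12 8 10 4 11 5 1 6)(3 13) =[7, 6, 2, 13, 11, 1, 0, 12, 10, 9, 4, 5, 8, 3, 14]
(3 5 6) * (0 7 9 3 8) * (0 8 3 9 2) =(9)(0 7 2)(3 5 6) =[7, 1, 0, 5, 4, 6, 3, 2, 8, 9]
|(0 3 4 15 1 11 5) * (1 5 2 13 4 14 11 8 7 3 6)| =13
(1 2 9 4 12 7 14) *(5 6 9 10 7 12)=[0, 2, 10, 3, 5, 6, 9, 14, 8, 4, 7, 11, 12, 13, 1]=(1 2 10 7 14)(4 5 6 9)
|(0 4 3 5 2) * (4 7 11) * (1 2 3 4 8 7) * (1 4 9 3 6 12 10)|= 30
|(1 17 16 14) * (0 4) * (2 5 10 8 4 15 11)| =8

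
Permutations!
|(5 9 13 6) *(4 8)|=4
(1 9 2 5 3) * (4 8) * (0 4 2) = (0 4 8 2 5 3 1 9) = [4, 9, 5, 1, 8, 3, 6, 7, 2, 0]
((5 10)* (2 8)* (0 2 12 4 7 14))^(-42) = ((0 2 8 12 4 7 14)(5 10))^(-42) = (14)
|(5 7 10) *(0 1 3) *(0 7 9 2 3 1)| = |(2 3 7 10 5 9)| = 6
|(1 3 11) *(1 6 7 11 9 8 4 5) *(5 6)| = |(1 3 9 8 4 6 7 11 5)| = 9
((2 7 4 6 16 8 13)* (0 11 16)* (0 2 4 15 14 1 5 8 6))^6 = (0 15 4 7 13 2 8 6 5 16 1 11 14) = ((0 11 16 6 2 7 15 14 1 5 8 13 4))^6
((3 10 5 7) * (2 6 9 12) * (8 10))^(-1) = (2 12 9 6)(3 7 5 10 8)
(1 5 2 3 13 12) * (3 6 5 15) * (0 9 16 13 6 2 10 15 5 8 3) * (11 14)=(0 9 16 13 12 1 5 10 15)(3 6 8)(11 14)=[9, 5, 2, 6, 4, 10, 8, 7, 3, 16, 15, 14, 1, 12, 11, 0, 13]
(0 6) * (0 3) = (0 6 3) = [6, 1, 2, 0, 4, 5, 3]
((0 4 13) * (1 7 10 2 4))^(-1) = (0 13 4 2 10 7 1)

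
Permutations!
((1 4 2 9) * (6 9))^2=((1 4 2 6 9))^2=(1 2 9 4 6)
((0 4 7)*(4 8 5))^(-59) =((0 8 5 4 7))^(-59) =(0 8 5 4 7)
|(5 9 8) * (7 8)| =|(5 9 7 8)| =4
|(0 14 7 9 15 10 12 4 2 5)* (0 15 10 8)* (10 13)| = |(0 14 7 9 13 10 12 4 2 5 15 8)| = 12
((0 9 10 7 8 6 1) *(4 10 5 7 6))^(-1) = (0 1 6 10 4 8 7 5 9)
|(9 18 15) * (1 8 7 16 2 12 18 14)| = 10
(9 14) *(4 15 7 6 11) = (4 15 7 6 11)(9 14) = [0, 1, 2, 3, 15, 5, 11, 6, 8, 14, 10, 4, 12, 13, 9, 7]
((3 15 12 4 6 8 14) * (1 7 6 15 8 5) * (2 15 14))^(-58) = ((1 7 6 5)(2 15 12 4 14 3 8))^(-58) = (1 6)(2 3 4 15 8 14 12)(5 7)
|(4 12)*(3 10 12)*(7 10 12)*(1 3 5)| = 10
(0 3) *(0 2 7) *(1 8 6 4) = [3, 8, 7, 2, 1, 5, 4, 0, 6] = (0 3 2 7)(1 8 6 4)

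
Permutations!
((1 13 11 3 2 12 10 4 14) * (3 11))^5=(1 10 3 14 12 13 4 2)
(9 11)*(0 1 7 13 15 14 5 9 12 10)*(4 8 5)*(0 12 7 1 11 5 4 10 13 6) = (0 11 7 6)(4 8)(5 9)(10 12 13 15 14) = [11, 1, 2, 3, 8, 9, 0, 6, 4, 5, 12, 7, 13, 15, 10, 14]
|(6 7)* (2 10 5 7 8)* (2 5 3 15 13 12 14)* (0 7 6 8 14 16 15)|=|(0 7 8 5 6 14 2 10 3)(12 16 15 13)|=36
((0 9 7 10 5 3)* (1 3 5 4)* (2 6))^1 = ((0 9 7 10 4 1 3)(2 6))^1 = (0 9 7 10 4 1 3)(2 6)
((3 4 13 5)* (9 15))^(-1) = ((3 4 13 5)(9 15))^(-1) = (3 5 13 4)(9 15)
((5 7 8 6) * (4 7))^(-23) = (4 8 5 7 6)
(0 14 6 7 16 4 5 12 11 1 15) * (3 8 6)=[14, 15, 2, 8, 5, 12, 7, 16, 6, 9, 10, 1, 11, 13, 3, 0, 4]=(0 14 3 8 6 7 16 4 5 12 11 1 15)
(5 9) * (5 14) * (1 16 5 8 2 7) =(1 16 5 9 14 8 2 7) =[0, 16, 7, 3, 4, 9, 6, 1, 2, 14, 10, 11, 12, 13, 8, 15, 5]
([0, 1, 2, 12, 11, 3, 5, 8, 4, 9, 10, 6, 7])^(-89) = [0, 1, 2, 5, 8, 6, 11, 12, 7, 9, 10, 4, 3]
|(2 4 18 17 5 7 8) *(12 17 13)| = 9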